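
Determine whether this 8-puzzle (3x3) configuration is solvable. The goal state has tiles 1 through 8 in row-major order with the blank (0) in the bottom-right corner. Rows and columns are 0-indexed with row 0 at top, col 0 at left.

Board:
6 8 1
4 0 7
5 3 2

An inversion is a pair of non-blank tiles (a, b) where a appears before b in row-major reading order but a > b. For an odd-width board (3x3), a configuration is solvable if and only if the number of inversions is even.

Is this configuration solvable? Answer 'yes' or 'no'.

Inversions (pairs i<j in row-major order where tile[i] > tile[j] > 0): 19
19 is odd, so the puzzle is not solvable.

Answer: no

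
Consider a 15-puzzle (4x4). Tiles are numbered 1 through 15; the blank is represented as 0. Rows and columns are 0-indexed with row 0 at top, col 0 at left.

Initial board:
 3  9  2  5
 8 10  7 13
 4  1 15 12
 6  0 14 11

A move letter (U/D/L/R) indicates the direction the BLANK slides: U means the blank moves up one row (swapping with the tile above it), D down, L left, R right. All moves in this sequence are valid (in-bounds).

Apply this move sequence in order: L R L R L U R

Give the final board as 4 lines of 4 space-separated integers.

Answer:  3  9  2  5
 8 10  7 13
 1  0 15 12
 4  6 14 11

Derivation:
After move 1 (L):
 3  9  2  5
 8 10  7 13
 4  1 15 12
 0  6 14 11

After move 2 (R):
 3  9  2  5
 8 10  7 13
 4  1 15 12
 6  0 14 11

After move 3 (L):
 3  9  2  5
 8 10  7 13
 4  1 15 12
 0  6 14 11

After move 4 (R):
 3  9  2  5
 8 10  7 13
 4  1 15 12
 6  0 14 11

After move 5 (L):
 3  9  2  5
 8 10  7 13
 4  1 15 12
 0  6 14 11

After move 6 (U):
 3  9  2  5
 8 10  7 13
 0  1 15 12
 4  6 14 11

After move 7 (R):
 3  9  2  5
 8 10  7 13
 1  0 15 12
 4  6 14 11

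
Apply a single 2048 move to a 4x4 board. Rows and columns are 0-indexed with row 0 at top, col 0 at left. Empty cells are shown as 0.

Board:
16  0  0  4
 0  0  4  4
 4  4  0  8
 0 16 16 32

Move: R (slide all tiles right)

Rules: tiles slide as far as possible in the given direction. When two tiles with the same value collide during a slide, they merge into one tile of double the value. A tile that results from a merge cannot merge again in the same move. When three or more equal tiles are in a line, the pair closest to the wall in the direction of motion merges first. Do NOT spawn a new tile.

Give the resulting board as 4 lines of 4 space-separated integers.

Slide right:
row 0: [16, 0, 0, 4] -> [0, 0, 16, 4]
row 1: [0, 0, 4, 4] -> [0, 0, 0, 8]
row 2: [4, 4, 0, 8] -> [0, 0, 8, 8]
row 3: [0, 16, 16, 32] -> [0, 0, 32, 32]

Answer:  0  0 16  4
 0  0  0  8
 0  0  8  8
 0  0 32 32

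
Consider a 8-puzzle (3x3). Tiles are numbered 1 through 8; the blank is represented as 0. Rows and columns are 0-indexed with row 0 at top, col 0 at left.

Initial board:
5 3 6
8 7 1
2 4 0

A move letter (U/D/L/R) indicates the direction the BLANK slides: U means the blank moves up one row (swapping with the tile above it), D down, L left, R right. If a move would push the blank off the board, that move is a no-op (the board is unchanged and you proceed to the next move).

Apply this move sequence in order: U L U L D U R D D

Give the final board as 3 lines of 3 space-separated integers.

After move 1 (U):
5 3 6
8 7 0
2 4 1

After move 2 (L):
5 3 6
8 0 7
2 4 1

After move 3 (U):
5 0 6
8 3 7
2 4 1

After move 4 (L):
0 5 6
8 3 7
2 4 1

After move 5 (D):
8 5 6
0 3 7
2 4 1

After move 6 (U):
0 5 6
8 3 7
2 4 1

After move 7 (R):
5 0 6
8 3 7
2 4 1

After move 8 (D):
5 3 6
8 0 7
2 4 1

After move 9 (D):
5 3 6
8 4 7
2 0 1

Answer: 5 3 6
8 4 7
2 0 1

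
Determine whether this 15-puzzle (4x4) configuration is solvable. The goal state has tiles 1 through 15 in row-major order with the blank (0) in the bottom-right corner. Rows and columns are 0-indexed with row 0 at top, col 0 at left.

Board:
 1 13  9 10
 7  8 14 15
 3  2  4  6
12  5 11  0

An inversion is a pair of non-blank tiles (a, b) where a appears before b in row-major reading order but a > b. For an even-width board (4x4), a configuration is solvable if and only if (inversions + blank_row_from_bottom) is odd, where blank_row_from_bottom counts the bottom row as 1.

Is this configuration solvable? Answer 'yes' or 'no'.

Answer: no

Derivation:
Inversions: 53
Blank is in row 3 (0-indexed from top), which is row 1 counting from the bottom (bottom = 1).
53 + 1 = 54, which is even, so the puzzle is not solvable.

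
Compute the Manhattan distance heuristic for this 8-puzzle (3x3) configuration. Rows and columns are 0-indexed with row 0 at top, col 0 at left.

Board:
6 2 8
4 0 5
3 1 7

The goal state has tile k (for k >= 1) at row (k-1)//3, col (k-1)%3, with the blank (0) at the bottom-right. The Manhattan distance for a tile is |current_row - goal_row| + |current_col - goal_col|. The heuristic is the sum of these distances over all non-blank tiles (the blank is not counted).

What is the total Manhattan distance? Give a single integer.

Tile 6: at (0,0), goal (1,2), distance |0-1|+|0-2| = 3
Tile 2: at (0,1), goal (0,1), distance |0-0|+|1-1| = 0
Tile 8: at (0,2), goal (2,1), distance |0-2|+|2-1| = 3
Tile 4: at (1,0), goal (1,0), distance |1-1|+|0-0| = 0
Tile 5: at (1,2), goal (1,1), distance |1-1|+|2-1| = 1
Tile 3: at (2,0), goal (0,2), distance |2-0|+|0-2| = 4
Tile 1: at (2,1), goal (0,0), distance |2-0|+|1-0| = 3
Tile 7: at (2,2), goal (2,0), distance |2-2|+|2-0| = 2
Sum: 3 + 0 + 3 + 0 + 1 + 4 + 3 + 2 = 16

Answer: 16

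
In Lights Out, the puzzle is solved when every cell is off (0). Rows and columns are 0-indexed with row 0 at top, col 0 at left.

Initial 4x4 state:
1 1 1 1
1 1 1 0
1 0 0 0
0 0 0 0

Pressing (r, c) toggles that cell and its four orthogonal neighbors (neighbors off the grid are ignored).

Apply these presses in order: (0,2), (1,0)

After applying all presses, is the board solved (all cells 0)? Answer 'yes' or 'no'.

Answer: yes

Derivation:
After press 1 at (0,2):
1 0 0 0
1 1 0 0
1 0 0 0
0 0 0 0

After press 2 at (1,0):
0 0 0 0
0 0 0 0
0 0 0 0
0 0 0 0

Lights still on: 0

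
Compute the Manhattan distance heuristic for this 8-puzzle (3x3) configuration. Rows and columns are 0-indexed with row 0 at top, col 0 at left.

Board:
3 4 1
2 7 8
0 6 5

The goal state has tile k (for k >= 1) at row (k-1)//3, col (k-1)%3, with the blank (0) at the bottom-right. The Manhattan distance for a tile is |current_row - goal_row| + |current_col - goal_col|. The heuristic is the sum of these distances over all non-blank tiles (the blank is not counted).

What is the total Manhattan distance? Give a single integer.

Answer: 16

Derivation:
Tile 3: (0,0)->(0,2) = 2
Tile 4: (0,1)->(1,0) = 2
Tile 1: (0,2)->(0,0) = 2
Tile 2: (1,0)->(0,1) = 2
Tile 7: (1,1)->(2,0) = 2
Tile 8: (1,2)->(2,1) = 2
Tile 6: (2,1)->(1,2) = 2
Tile 5: (2,2)->(1,1) = 2
Sum: 2 + 2 + 2 + 2 + 2 + 2 + 2 + 2 = 16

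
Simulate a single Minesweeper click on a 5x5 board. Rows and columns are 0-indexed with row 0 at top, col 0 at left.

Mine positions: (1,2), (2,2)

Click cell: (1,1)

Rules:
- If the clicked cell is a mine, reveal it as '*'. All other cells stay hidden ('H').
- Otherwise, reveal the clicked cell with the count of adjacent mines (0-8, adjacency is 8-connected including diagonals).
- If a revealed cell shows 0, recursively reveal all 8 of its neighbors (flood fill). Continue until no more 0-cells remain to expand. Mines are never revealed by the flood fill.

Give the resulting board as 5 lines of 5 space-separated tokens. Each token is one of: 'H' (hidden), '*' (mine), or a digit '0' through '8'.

H H H H H
H 2 H H H
H H H H H
H H H H H
H H H H H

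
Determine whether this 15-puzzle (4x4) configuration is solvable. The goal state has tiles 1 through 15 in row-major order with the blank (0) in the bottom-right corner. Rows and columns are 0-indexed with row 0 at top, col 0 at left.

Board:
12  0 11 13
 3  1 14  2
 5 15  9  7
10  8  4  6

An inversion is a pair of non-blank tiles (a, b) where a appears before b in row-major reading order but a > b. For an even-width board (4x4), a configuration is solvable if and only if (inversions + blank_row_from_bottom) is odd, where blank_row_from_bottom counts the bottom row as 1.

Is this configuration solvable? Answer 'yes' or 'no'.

Answer: yes

Derivation:
Inversions: 59
Blank is in row 0 (0-indexed from top), which is row 4 counting from the bottom (bottom = 1).
59 + 4 = 63, which is odd, so the puzzle is solvable.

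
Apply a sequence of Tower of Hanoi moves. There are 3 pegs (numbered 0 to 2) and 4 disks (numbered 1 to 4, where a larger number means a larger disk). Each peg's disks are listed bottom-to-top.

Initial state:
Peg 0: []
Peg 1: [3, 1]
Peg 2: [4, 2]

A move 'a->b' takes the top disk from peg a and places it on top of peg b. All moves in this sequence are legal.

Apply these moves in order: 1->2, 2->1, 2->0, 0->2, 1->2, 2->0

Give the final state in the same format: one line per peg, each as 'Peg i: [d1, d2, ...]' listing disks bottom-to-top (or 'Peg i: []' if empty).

Answer: Peg 0: [1]
Peg 1: [3]
Peg 2: [4, 2]

Derivation:
After move 1 (1->2):
Peg 0: []
Peg 1: [3]
Peg 2: [4, 2, 1]

After move 2 (2->1):
Peg 0: []
Peg 1: [3, 1]
Peg 2: [4, 2]

After move 3 (2->0):
Peg 0: [2]
Peg 1: [3, 1]
Peg 2: [4]

After move 4 (0->2):
Peg 0: []
Peg 1: [3, 1]
Peg 2: [4, 2]

After move 5 (1->2):
Peg 0: []
Peg 1: [3]
Peg 2: [4, 2, 1]

After move 6 (2->0):
Peg 0: [1]
Peg 1: [3]
Peg 2: [4, 2]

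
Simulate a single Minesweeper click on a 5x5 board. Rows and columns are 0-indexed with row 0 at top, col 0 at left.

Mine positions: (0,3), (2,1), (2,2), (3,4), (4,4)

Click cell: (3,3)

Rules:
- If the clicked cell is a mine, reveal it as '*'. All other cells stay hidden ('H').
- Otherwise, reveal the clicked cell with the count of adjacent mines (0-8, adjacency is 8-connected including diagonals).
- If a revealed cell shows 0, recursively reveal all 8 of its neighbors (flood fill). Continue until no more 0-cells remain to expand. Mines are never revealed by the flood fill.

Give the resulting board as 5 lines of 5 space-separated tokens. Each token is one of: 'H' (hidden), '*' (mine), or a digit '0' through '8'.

H H H H H
H H H H H
H H H H H
H H H 3 H
H H H H H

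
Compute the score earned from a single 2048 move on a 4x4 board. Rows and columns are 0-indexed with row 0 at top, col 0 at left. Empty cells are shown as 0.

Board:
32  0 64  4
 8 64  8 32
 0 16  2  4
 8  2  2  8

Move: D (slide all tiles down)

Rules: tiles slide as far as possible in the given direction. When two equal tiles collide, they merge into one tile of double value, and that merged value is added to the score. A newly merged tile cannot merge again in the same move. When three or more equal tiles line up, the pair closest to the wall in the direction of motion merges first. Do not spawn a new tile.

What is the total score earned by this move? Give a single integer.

Slide down:
col 0: [32, 8, 0, 8] -> [0, 0, 32, 16]  score +16 (running 16)
col 1: [0, 64, 16, 2] -> [0, 64, 16, 2]  score +0 (running 16)
col 2: [64, 8, 2, 2] -> [0, 64, 8, 4]  score +4 (running 20)
col 3: [4, 32, 4, 8] -> [4, 32, 4, 8]  score +0 (running 20)
Board after move:
 0  0  0  4
 0 64 64 32
32 16  8  4
16  2  4  8

Answer: 20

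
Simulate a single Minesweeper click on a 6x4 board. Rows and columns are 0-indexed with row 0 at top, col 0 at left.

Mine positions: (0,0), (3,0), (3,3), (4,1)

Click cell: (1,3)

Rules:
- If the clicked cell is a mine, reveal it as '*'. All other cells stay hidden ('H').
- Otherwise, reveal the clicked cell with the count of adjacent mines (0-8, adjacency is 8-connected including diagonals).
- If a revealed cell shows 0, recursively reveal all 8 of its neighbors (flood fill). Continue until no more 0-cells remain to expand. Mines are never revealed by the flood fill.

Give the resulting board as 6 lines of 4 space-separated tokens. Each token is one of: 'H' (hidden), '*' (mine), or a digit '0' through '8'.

H 1 0 0
H 1 0 0
H 1 1 1
H H H H
H H H H
H H H H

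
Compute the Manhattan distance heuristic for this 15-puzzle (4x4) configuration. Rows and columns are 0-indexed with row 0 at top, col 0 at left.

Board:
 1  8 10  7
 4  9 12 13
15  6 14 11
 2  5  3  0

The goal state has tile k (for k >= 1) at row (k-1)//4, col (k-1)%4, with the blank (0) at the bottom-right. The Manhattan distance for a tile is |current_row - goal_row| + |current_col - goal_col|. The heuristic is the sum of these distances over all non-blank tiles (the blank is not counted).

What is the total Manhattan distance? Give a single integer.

Answer: 38

Derivation:
Tile 1: at (0,0), goal (0,0), distance |0-0|+|0-0| = 0
Tile 8: at (0,1), goal (1,3), distance |0-1|+|1-3| = 3
Tile 10: at (0,2), goal (2,1), distance |0-2|+|2-1| = 3
Tile 7: at (0,3), goal (1,2), distance |0-1|+|3-2| = 2
Tile 4: at (1,0), goal (0,3), distance |1-0|+|0-3| = 4
Tile 9: at (1,1), goal (2,0), distance |1-2|+|1-0| = 2
Tile 12: at (1,2), goal (2,3), distance |1-2|+|2-3| = 2
Tile 13: at (1,3), goal (3,0), distance |1-3|+|3-0| = 5
Tile 15: at (2,0), goal (3,2), distance |2-3|+|0-2| = 3
Tile 6: at (2,1), goal (1,1), distance |2-1|+|1-1| = 1
Tile 14: at (2,2), goal (3,1), distance |2-3|+|2-1| = 2
Tile 11: at (2,3), goal (2,2), distance |2-2|+|3-2| = 1
Tile 2: at (3,0), goal (0,1), distance |3-0|+|0-1| = 4
Tile 5: at (3,1), goal (1,0), distance |3-1|+|1-0| = 3
Tile 3: at (3,2), goal (0,2), distance |3-0|+|2-2| = 3
Sum: 0 + 3 + 3 + 2 + 4 + 2 + 2 + 5 + 3 + 1 + 2 + 1 + 4 + 3 + 3 = 38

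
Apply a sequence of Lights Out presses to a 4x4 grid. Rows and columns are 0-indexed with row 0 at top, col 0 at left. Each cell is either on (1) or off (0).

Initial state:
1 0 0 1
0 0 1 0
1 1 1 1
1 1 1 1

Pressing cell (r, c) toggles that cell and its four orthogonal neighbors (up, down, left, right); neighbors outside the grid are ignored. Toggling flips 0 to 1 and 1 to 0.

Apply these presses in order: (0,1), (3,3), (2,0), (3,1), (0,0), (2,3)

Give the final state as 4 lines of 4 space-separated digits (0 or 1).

After press 1 at (0,1):
0 1 1 1
0 1 1 0
1 1 1 1
1 1 1 1

After press 2 at (3,3):
0 1 1 1
0 1 1 0
1 1 1 0
1 1 0 0

After press 3 at (2,0):
0 1 1 1
1 1 1 0
0 0 1 0
0 1 0 0

After press 4 at (3,1):
0 1 1 1
1 1 1 0
0 1 1 0
1 0 1 0

After press 5 at (0,0):
1 0 1 1
0 1 1 0
0 1 1 0
1 0 1 0

After press 6 at (2,3):
1 0 1 1
0 1 1 1
0 1 0 1
1 0 1 1

Answer: 1 0 1 1
0 1 1 1
0 1 0 1
1 0 1 1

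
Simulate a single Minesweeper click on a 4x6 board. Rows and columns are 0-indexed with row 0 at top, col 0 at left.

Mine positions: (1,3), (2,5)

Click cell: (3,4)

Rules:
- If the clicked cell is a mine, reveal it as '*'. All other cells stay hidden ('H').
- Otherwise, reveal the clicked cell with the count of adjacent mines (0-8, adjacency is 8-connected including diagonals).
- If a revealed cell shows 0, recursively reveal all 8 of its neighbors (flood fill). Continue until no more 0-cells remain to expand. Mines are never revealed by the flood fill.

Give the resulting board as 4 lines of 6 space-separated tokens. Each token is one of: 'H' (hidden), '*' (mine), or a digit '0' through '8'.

H H H H H H
H H H H H H
H H H H H H
H H H H 1 H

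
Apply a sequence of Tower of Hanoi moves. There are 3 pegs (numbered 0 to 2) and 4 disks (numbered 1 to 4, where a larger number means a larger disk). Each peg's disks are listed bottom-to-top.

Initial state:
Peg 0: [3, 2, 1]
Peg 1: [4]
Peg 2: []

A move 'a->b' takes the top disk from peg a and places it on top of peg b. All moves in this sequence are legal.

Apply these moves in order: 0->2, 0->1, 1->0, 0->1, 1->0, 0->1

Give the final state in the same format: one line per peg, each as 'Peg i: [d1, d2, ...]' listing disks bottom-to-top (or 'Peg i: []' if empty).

After move 1 (0->2):
Peg 0: [3, 2]
Peg 1: [4]
Peg 2: [1]

After move 2 (0->1):
Peg 0: [3]
Peg 1: [4, 2]
Peg 2: [1]

After move 3 (1->0):
Peg 0: [3, 2]
Peg 1: [4]
Peg 2: [1]

After move 4 (0->1):
Peg 0: [3]
Peg 1: [4, 2]
Peg 2: [1]

After move 5 (1->0):
Peg 0: [3, 2]
Peg 1: [4]
Peg 2: [1]

After move 6 (0->1):
Peg 0: [3]
Peg 1: [4, 2]
Peg 2: [1]

Answer: Peg 0: [3]
Peg 1: [4, 2]
Peg 2: [1]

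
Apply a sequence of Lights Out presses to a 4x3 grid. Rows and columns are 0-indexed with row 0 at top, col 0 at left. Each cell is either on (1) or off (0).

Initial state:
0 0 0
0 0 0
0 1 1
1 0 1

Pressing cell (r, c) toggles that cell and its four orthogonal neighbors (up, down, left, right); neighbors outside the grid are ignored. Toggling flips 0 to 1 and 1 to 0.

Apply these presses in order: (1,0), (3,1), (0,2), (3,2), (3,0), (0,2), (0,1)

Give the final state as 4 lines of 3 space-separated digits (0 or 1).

Answer: 0 1 1
1 0 0
0 0 0
1 1 1

Derivation:
After press 1 at (1,0):
1 0 0
1 1 0
1 1 1
1 0 1

After press 2 at (3,1):
1 0 0
1 1 0
1 0 1
0 1 0

After press 3 at (0,2):
1 1 1
1 1 1
1 0 1
0 1 0

After press 4 at (3,2):
1 1 1
1 1 1
1 0 0
0 0 1

After press 5 at (3,0):
1 1 1
1 1 1
0 0 0
1 1 1

After press 6 at (0,2):
1 0 0
1 1 0
0 0 0
1 1 1

After press 7 at (0,1):
0 1 1
1 0 0
0 0 0
1 1 1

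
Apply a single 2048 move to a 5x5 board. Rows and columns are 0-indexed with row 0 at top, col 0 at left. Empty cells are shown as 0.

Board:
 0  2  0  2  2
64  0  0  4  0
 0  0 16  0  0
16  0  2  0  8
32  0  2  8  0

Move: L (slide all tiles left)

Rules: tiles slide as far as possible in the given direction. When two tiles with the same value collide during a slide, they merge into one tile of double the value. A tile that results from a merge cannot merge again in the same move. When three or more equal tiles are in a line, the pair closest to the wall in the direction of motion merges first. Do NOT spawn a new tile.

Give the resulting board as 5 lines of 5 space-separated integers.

Slide left:
row 0: [0, 2, 0, 2, 2] -> [4, 2, 0, 0, 0]
row 1: [64, 0, 0, 4, 0] -> [64, 4, 0, 0, 0]
row 2: [0, 0, 16, 0, 0] -> [16, 0, 0, 0, 0]
row 3: [16, 0, 2, 0, 8] -> [16, 2, 8, 0, 0]
row 4: [32, 0, 2, 8, 0] -> [32, 2, 8, 0, 0]

Answer:  4  2  0  0  0
64  4  0  0  0
16  0  0  0  0
16  2  8  0  0
32  2  8  0  0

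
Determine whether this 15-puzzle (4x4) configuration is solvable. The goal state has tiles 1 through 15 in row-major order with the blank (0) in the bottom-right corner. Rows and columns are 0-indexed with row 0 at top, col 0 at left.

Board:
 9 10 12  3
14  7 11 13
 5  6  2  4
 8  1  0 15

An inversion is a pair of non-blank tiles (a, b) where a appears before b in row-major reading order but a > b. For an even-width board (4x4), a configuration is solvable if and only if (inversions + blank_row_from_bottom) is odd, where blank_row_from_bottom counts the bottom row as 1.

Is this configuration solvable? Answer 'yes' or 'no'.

Inversions: 62
Blank is in row 3 (0-indexed from top), which is row 1 counting from the bottom (bottom = 1).
62 + 1 = 63, which is odd, so the puzzle is solvable.

Answer: yes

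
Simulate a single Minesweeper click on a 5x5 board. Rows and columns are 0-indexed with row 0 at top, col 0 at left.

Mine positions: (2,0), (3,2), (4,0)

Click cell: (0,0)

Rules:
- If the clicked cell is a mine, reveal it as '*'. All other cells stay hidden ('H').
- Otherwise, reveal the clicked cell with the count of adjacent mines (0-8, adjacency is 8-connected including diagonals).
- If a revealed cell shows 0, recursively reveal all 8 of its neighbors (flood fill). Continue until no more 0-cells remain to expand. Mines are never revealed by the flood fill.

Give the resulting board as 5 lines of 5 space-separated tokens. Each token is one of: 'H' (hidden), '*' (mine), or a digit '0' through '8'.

0 0 0 0 0
1 1 0 0 0
H 2 1 1 0
H H H 1 0
H H H 1 0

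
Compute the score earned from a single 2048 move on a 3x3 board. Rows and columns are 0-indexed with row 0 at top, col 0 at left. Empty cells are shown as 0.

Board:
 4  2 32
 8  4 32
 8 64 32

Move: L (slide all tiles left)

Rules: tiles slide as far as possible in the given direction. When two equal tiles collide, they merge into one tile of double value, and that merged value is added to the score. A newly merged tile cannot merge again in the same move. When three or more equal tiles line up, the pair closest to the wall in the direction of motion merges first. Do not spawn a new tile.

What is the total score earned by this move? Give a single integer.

Answer: 0

Derivation:
Slide left:
row 0: [4, 2, 32] -> [4, 2, 32]  score +0 (running 0)
row 1: [8, 4, 32] -> [8, 4, 32]  score +0 (running 0)
row 2: [8, 64, 32] -> [8, 64, 32]  score +0 (running 0)
Board after move:
 4  2 32
 8  4 32
 8 64 32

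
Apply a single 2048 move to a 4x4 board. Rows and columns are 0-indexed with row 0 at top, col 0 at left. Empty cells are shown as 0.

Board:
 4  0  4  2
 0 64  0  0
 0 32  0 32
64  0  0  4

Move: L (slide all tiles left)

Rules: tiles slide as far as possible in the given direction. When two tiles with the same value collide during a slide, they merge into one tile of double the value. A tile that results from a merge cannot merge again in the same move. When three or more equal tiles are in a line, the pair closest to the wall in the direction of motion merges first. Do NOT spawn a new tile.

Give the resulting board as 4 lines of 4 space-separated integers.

Answer:  8  2  0  0
64  0  0  0
64  0  0  0
64  4  0  0

Derivation:
Slide left:
row 0: [4, 0, 4, 2] -> [8, 2, 0, 0]
row 1: [0, 64, 0, 0] -> [64, 0, 0, 0]
row 2: [0, 32, 0, 32] -> [64, 0, 0, 0]
row 3: [64, 0, 0, 4] -> [64, 4, 0, 0]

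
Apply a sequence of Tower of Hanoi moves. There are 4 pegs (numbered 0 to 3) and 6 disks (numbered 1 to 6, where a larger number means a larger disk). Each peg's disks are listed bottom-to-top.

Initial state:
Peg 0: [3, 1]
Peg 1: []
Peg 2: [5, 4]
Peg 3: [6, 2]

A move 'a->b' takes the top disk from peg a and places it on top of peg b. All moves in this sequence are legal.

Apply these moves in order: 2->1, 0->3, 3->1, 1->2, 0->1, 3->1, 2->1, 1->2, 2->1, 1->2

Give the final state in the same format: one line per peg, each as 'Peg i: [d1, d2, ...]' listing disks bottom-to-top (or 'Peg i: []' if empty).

Answer: Peg 0: []
Peg 1: [4, 3, 2]
Peg 2: [5, 1]
Peg 3: [6]

Derivation:
After move 1 (2->1):
Peg 0: [3, 1]
Peg 1: [4]
Peg 2: [5]
Peg 3: [6, 2]

After move 2 (0->3):
Peg 0: [3]
Peg 1: [4]
Peg 2: [5]
Peg 3: [6, 2, 1]

After move 3 (3->1):
Peg 0: [3]
Peg 1: [4, 1]
Peg 2: [5]
Peg 3: [6, 2]

After move 4 (1->2):
Peg 0: [3]
Peg 1: [4]
Peg 2: [5, 1]
Peg 3: [6, 2]

After move 5 (0->1):
Peg 0: []
Peg 1: [4, 3]
Peg 2: [5, 1]
Peg 3: [6, 2]

After move 6 (3->1):
Peg 0: []
Peg 1: [4, 3, 2]
Peg 2: [5, 1]
Peg 3: [6]

After move 7 (2->1):
Peg 0: []
Peg 1: [4, 3, 2, 1]
Peg 2: [5]
Peg 3: [6]

After move 8 (1->2):
Peg 0: []
Peg 1: [4, 3, 2]
Peg 2: [5, 1]
Peg 3: [6]

After move 9 (2->1):
Peg 0: []
Peg 1: [4, 3, 2, 1]
Peg 2: [5]
Peg 3: [6]

After move 10 (1->2):
Peg 0: []
Peg 1: [4, 3, 2]
Peg 2: [5, 1]
Peg 3: [6]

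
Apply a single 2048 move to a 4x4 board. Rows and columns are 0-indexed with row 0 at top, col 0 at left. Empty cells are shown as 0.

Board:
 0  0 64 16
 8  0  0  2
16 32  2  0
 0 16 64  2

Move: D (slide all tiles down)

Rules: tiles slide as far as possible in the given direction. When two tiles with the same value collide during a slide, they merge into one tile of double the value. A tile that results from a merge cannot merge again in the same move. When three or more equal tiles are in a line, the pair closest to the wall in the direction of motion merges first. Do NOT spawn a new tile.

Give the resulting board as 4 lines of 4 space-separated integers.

Slide down:
col 0: [0, 8, 16, 0] -> [0, 0, 8, 16]
col 1: [0, 0, 32, 16] -> [0, 0, 32, 16]
col 2: [64, 0, 2, 64] -> [0, 64, 2, 64]
col 3: [16, 2, 0, 2] -> [0, 0, 16, 4]

Answer:  0  0  0  0
 0  0 64  0
 8 32  2 16
16 16 64  4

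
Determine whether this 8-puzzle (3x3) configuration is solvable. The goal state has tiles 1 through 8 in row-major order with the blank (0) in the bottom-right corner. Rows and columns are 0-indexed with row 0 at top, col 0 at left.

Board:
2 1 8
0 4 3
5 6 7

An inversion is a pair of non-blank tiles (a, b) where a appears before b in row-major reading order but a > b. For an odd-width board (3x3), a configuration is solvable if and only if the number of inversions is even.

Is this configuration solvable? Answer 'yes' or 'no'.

Inversions (pairs i<j in row-major order where tile[i] > tile[j] > 0): 7
7 is odd, so the puzzle is not solvable.

Answer: no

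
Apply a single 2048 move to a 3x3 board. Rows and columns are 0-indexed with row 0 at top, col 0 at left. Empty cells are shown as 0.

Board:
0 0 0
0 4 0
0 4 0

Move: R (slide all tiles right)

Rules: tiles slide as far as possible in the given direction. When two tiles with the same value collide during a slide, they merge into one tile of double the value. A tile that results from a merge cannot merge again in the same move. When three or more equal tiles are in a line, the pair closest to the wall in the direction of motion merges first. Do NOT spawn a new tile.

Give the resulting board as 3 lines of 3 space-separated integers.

Slide right:
row 0: [0, 0, 0] -> [0, 0, 0]
row 1: [0, 4, 0] -> [0, 0, 4]
row 2: [0, 4, 0] -> [0, 0, 4]

Answer: 0 0 0
0 0 4
0 0 4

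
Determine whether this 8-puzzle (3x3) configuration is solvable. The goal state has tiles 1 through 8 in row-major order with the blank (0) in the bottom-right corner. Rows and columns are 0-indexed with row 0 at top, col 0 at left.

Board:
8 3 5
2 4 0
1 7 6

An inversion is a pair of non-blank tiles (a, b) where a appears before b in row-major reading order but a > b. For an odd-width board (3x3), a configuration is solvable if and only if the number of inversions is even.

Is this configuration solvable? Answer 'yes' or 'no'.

Inversions (pairs i<j in row-major order where tile[i] > tile[j] > 0): 15
15 is odd, so the puzzle is not solvable.

Answer: no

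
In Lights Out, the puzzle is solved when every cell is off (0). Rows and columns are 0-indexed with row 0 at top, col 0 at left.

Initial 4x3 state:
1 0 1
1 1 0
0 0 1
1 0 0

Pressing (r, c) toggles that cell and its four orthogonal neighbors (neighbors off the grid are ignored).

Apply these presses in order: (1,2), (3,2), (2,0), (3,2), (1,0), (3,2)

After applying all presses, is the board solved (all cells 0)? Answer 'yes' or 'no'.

Answer: no

Derivation:
After press 1 at (1,2):
1 0 0
1 0 1
0 0 0
1 0 0

After press 2 at (3,2):
1 0 0
1 0 1
0 0 1
1 1 1

After press 3 at (2,0):
1 0 0
0 0 1
1 1 1
0 1 1

After press 4 at (3,2):
1 0 0
0 0 1
1 1 0
0 0 0

After press 5 at (1,0):
0 0 0
1 1 1
0 1 0
0 0 0

After press 6 at (3,2):
0 0 0
1 1 1
0 1 1
0 1 1

Lights still on: 7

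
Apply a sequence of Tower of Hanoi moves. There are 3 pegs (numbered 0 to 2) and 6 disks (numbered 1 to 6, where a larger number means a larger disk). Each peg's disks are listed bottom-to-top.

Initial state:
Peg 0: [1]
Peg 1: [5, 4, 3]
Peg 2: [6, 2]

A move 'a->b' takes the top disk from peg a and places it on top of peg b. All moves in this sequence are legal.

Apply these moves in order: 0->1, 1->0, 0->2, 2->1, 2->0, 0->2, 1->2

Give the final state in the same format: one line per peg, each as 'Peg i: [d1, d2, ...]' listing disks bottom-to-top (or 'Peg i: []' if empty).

After move 1 (0->1):
Peg 0: []
Peg 1: [5, 4, 3, 1]
Peg 2: [6, 2]

After move 2 (1->0):
Peg 0: [1]
Peg 1: [5, 4, 3]
Peg 2: [6, 2]

After move 3 (0->2):
Peg 0: []
Peg 1: [5, 4, 3]
Peg 2: [6, 2, 1]

After move 4 (2->1):
Peg 0: []
Peg 1: [5, 4, 3, 1]
Peg 2: [6, 2]

After move 5 (2->0):
Peg 0: [2]
Peg 1: [5, 4, 3, 1]
Peg 2: [6]

After move 6 (0->2):
Peg 0: []
Peg 1: [5, 4, 3, 1]
Peg 2: [6, 2]

After move 7 (1->2):
Peg 0: []
Peg 1: [5, 4, 3]
Peg 2: [6, 2, 1]

Answer: Peg 0: []
Peg 1: [5, 4, 3]
Peg 2: [6, 2, 1]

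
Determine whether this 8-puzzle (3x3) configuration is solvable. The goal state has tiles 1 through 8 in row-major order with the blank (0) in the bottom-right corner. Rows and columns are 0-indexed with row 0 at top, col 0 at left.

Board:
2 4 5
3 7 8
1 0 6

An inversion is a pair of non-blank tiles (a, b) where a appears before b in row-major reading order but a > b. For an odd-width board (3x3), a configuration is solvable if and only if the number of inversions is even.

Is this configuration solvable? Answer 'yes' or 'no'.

Answer: yes

Derivation:
Inversions (pairs i<j in row-major order where tile[i] > tile[j] > 0): 10
10 is even, so the puzzle is solvable.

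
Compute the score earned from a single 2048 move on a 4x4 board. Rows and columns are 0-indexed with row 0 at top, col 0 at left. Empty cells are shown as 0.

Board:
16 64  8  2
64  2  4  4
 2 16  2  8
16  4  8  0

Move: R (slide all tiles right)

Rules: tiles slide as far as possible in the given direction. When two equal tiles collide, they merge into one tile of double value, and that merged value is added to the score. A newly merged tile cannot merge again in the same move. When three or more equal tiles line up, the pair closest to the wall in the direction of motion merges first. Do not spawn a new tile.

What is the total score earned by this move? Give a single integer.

Answer: 8

Derivation:
Slide right:
row 0: [16, 64, 8, 2] -> [16, 64, 8, 2]  score +0 (running 0)
row 1: [64, 2, 4, 4] -> [0, 64, 2, 8]  score +8 (running 8)
row 2: [2, 16, 2, 8] -> [2, 16, 2, 8]  score +0 (running 8)
row 3: [16, 4, 8, 0] -> [0, 16, 4, 8]  score +0 (running 8)
Board after move:
16 64  8  2
 0 64  2  8
 2 16  2  8
 0 16  4  8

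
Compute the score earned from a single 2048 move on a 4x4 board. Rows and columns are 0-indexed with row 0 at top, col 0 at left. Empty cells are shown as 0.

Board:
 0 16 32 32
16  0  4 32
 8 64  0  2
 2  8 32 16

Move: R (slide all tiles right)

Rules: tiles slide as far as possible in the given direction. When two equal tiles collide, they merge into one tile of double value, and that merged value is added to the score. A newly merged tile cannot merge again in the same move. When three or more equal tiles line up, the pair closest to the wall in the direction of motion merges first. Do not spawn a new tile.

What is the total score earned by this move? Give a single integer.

Answer: 64

Derivation:
Slide right:
row 0: [0, 16, 32, 32] -> [0, 0, 16, 64]  score +64 (running 64)
row 1: [16, 0, 4, 32] -> [0, 16, 4, 32]  score +0 (running 64)
row 2: [8, 64, 0, 2] -> [0, 8, 64, 2]  score +0 (running 64)
row 3: [2, 8, 32, 16] -> [2, 8, 32, 16]  score +0 (running 64)
Board after move:
 0  0 16 64
 0 16  4 32
 0  8 64  2
 2  8 32 16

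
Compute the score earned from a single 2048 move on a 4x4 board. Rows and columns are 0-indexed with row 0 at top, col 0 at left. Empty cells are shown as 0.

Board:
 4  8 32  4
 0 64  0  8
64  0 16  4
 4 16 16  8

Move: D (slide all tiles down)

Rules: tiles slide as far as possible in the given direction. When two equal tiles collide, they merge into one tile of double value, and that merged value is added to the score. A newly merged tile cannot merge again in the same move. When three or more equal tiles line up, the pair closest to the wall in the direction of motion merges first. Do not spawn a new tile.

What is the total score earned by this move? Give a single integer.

Answer: 32

Derivation:
Slide down:
col 0: [4, 0, 64, 4] -> [0, 4, 64, 4]  score +0 (running 0)
col 1: [8, 64, 0, 16] -> [0, 8, 64, 16]  score +0 (running 0)
col 2: [32, 0, 16, 16] -> [0, 0, 32, 32]  score +32 (running 32)
col 3: [4, 8, 4, 8] -> [4, 8, 4, 8]  score +0 (running 32)
Board after move:
 0  0  0  4
 4  8  0  8
64 64 32  4
 4 16 32  8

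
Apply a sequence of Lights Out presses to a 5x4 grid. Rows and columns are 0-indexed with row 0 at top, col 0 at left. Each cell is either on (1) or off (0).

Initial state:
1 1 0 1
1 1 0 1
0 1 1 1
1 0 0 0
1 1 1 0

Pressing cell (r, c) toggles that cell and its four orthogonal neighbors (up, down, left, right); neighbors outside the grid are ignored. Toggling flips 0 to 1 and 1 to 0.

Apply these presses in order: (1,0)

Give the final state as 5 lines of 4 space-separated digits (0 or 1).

After press 1 at (1,0):
0 1 0 1
0 0 0 1
1 1 1 1
1 0 0 0
1 1 1 0

Answer: 0 1 0 1
0 0 0 1
1 1 1 1
1 0 0 0
1 1 1 0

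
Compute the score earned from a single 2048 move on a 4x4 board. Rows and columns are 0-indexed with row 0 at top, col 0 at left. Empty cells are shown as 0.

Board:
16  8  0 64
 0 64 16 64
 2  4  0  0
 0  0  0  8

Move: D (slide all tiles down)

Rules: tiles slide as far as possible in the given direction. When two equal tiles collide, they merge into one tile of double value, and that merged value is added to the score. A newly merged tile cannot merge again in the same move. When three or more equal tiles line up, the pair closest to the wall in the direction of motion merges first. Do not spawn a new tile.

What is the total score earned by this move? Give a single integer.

Answer: 128

Derivation:
Slide down:
col 0: [16, 0, 2, 0] -> [0, 0, 16, 2]  score +0 (running 0)
col 1: [8, 64, 4, 0] -> [0, 8, 64, 4]  score +0 (running 0)
col 2: [0, 16, 0, 0] -> [0, 0, 0, 16]  score +0 (running 0)
col 3: [64, 64, 0, 8] -> [0, 0, 128, 8]  score +128 (running 128)
Board after move:
  0   0   0   0
  0   8   0   0
 16  64   0 128
  2   4  16   8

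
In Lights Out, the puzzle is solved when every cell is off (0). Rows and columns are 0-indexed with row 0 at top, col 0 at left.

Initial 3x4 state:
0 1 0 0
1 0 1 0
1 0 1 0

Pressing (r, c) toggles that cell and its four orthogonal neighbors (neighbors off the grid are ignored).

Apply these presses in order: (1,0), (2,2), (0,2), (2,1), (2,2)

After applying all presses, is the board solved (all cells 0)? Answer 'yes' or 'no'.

After press 1 at (1,0):
1 1 0 0
0 1 1 0
0 0 1 0

After press 2 at (2,2):
1 1 0 0
0 1 0 0
0 1 0 1

After press 3 at (0,2):
1 0 1 1
0 1 1 0
0 1 0 1

After press 4 at (2,1):
1 0 1 1
0 0 1 0
1 0 1 1

After press 5 at (2,2):
1 0 1 1
0 0 0 0
1 1 0 0

Lights still on: 5

Answer: no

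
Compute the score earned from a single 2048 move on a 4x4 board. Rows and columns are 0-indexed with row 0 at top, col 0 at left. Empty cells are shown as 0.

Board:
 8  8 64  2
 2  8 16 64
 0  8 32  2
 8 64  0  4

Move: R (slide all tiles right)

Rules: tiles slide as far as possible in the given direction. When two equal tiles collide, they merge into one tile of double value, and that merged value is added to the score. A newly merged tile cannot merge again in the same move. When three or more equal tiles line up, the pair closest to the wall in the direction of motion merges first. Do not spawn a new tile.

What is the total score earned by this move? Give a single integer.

Answer: 16

Derivation:
Slide right:
row 0: [8, 8, 64, 2] -> [0, 16, 64, 2]  score +16 (running 16)
row 1: [2, 8, 16, 64] -> [2, 8, 16, 64]  score +0 (running 16)
row 2: [0, 8, 32, 2] -> [0, 8, 32, 2]  score +0 (running 16)
row 3: [8, 64, 0, 4] -> [0, 8, 64, 4]  score +0 (running 16)
Board after move:
 0 16 64  2
 2  8 16 64
 0  8 32  2
 0  8 64  4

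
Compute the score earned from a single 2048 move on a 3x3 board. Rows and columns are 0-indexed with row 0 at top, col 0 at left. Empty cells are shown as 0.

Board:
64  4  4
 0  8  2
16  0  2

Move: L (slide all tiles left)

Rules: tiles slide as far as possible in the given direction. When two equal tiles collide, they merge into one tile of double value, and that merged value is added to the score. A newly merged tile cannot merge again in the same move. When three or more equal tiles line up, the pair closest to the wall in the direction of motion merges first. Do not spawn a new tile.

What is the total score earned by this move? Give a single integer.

Answer: 8

Derivation:
Slide left:
row 0: [64, 4, 4] -> [64, 8, 0]  score +8 (running 8)
row 1: [0, 8, 2] -> [8, 2, 0]  score +0 (running 8)
row 2: [16, 0, 2] -> [16, 2, 0]  score +0 (running 8)
Board after move:
64  8  0
 8  2  0
16  2  0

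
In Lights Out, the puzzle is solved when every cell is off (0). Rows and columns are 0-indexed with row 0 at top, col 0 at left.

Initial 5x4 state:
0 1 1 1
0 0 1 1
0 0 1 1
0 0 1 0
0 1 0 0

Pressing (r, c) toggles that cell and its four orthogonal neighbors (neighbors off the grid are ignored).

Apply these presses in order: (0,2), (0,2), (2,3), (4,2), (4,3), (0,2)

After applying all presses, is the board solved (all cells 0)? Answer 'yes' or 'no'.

Answer: yes

Derivation:
After press 1 at (0,2):
0 0 0 0
0 0 0 1
0 0 1 1
0 0 1 0
0 1 0 0

After press 2 at (0,2):
0 1 1 1
0 0 1 1
0 0 1 1
0 0 1 0
0 1 0 0

After press 3 at (2,3):
0 1 1 1
0 0 1 0
0 0 0 0
0 0 1 1
0 1 0 0

After press 4 at (4,2):
0 1 1 1
0 0 1 0
0 0 0 0
0 0 0 1
0 0 1 1

After press 5 at (4,3):
0 1 1 1
0 0 1 0
0 0 0 0
0 0 0 0
0 0 0 0

After press 6 at (0,2):
0 0 0 0
0 0 0 0
0 0 0 0
0 0 0 0
0 0 0 0

Lights still on: 0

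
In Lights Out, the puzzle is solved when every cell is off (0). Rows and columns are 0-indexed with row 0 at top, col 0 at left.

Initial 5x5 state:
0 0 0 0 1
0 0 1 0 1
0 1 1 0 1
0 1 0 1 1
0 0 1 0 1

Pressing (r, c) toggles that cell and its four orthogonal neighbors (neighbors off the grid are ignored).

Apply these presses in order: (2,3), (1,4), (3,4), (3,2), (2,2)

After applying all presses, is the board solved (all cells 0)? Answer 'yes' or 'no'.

Answer: yes

Derivation:
After press 1 at (2,3):
0 0 0 0 1
0 0 1 1 1
0 1 0 1 0
0 1 0 0 1
0 0 1 0 1

After press 2 at (1,4):
0 0 0 0 0
0 0 1 0 0
0 1 0 1 1
0 1 0 0 1
0 0 1 0 1

After press 3 at (3,4):
0 0 0 0 0
0 0 1 0 0
0 1 0 1 0
0 1 0 1 0
0 0 1 0 0

After press 4 at (3,2):
0 0 0 0 0
0 0 1 0 0
0 1 1 1 0
0 0 1 0 0
0 0 0 0 0

After press 5 at (2,2):
0 0 0 0 0
0 0 0 0 0
0 0 0 0 0
0 0 0 0 0
0 0 0 0 0

Lights still on: 0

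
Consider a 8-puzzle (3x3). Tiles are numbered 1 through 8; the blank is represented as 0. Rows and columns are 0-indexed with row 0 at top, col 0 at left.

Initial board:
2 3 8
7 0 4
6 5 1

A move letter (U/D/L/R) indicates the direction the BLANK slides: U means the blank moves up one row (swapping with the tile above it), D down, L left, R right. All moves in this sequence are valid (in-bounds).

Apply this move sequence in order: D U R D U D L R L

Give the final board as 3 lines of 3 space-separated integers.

Answer: 2 3 8
7 4 1
6 0 5

Derivation:
After move 1 (D):
2 3 8
7 5 4
6 0 1

After move 2 (U):
2 3 8
7 0 4
6 5 1

After move 3 (R):
2 3 8
7 4 0
6 5 1

After move 4 (D):
2 3 8
7 4 1
6 5 0

After move 5 (U):
2 3 8
7 4 0
6 5 1

After move 6 (D):
2 3 8
7 4 1
6 5 0

After move 7 (L):
2 3 8
7 4 1
6 0 5

After move 8 (R):
2 3 8
7 4 1
6 5 0

After move 9 (L):
2 3 8
7 4 1
6 0 5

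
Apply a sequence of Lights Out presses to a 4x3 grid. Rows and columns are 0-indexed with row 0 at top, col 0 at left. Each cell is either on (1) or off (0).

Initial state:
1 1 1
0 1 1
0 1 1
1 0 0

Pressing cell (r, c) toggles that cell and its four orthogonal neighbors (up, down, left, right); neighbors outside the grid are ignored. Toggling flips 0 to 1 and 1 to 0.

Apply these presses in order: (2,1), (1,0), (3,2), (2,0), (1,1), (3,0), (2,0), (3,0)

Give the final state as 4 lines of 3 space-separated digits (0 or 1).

After press 1 at (2,1):
1 1 1
0 0 1
1 0 0
1 1 0

After press 2 at (1,0):
0 1 1
1 1 1
0 0 0
1 1 0

After press 3 at (3,2):
0 1 1
1 1 1
0 0 1
1 0 1

After press 4 at (2,0):
0 1 1
0 1 1
1 1 1
0 0 1

After press 5 at (1,1):
0 0 1
1 0 0
1 0 1
0 0 1

After press 6 at (3,0):
0 0 1
1 0 0
0 0 1
1 1 1

After press 7 at (2,0):
0 0 1
0 0 0
1 1 1
0 1 1

After press 8 at (3,0):
0 0 1
0 0 0
0 1 1
1 0 1

Answer: 0 0 1
0 0 0
0 1 1
1 0 1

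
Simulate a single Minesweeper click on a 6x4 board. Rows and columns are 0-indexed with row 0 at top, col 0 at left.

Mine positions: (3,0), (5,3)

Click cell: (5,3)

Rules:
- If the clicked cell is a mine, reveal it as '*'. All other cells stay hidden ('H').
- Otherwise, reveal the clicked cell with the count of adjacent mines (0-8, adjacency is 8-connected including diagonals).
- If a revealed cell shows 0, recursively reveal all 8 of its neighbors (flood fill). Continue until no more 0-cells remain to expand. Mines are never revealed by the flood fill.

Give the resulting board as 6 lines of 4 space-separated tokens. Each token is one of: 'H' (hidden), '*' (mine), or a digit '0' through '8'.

H H H H
H H H H
H H H H
H H H H
H H H H
H H H *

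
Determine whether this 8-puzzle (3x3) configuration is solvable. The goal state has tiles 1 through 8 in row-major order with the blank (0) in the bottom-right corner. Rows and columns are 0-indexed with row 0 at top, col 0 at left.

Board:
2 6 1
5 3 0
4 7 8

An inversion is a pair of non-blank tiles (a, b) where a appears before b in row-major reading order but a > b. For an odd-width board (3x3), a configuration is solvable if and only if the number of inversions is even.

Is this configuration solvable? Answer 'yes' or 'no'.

Inversions (pairs i<j in row-major order where tile[i] > tile[j] > 0): 7
7 is odd, so the puzzle is not solvable.

Answer: no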